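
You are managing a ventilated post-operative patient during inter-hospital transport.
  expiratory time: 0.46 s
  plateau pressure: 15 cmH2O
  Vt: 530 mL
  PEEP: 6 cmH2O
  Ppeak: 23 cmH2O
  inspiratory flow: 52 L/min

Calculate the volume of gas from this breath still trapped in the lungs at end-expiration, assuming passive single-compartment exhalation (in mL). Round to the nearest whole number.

227

Flow: 52 L/min ÷ 60 = 0.8667 L/s.
R = (PIP − Pplat)/V̇ = (23 − 15) / 0.8667 = 8.0/0.8667 = 9.23 cmH2O·s/L.
C = Vt/(Pplat − PEEP) = 530.0 / (15 − 6) = 530.0/9.0 = 58.889 mL/cmH2O.
τ = R × C = 9.23 × 0.05889 L/cmH2O = 0.5436 s.
Fraction remaining = e^(−Te/τ) = e^(−0.46/0.5436) = 0.429.
Trapped volume = 530.0 × 0.429 = 227.37 mL.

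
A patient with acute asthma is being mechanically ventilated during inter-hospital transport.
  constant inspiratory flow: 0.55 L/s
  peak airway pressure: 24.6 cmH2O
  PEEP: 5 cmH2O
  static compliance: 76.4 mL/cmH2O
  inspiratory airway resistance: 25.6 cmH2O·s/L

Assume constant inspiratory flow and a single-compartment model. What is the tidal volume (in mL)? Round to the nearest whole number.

Equation of motion (constant flow): PIP = Vt/C + R·V̇ + PEEP.
Vt/C = PIP − R·V̇ − PEEP = 24.6 − 14.08 − 5 = 5.52 cmH2O.
Vt = C × 5.52 = 76.4 × 5.52 = 421.73 mL.

422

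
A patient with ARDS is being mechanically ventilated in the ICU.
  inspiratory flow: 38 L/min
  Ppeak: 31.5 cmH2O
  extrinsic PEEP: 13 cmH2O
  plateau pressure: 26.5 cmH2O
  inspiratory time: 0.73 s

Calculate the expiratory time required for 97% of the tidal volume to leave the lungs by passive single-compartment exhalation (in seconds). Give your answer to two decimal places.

0.95

Flow: 38 L/min ÷ 60 = 0.6333 L/s.
Vt = flow × Ti = 0.6333 L/s × 0.73 s × 1000 mL/L = 462.31 mL.
R = (PIP − Pplat)/V̇ = (31.5 − 26.5) / 0.6333 = 5.0/0.6333 = 7.895 cmH2O·s/L.
C = Vt/(Pplat − PEEP) = 462.31 / (26.5 − 13) = 462.31/13.5 = 34.245 mL/cmH2O.
τ = R × C = 7.895 × 0.03425 L/cmH2O = 0.2704 s.
t = −τ·ln(1 − 0.97) = −0.2704·ln(0.03) = 0.9482 s.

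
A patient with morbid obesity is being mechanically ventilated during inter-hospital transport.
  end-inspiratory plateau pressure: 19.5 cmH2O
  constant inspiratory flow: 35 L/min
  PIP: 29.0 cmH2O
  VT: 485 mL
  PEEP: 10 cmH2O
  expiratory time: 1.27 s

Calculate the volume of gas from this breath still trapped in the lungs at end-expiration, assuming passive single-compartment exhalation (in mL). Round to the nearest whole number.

Flow: 35 L/min ÷ 60 = 0.5833 L/s.
R = (PIP − Pplat)/V̇ = (29.0 − 19.5) / 0.5833 = 9.5/0.5833 = 16.287 cmH2O·s/L.
C = Vt/(Pplat − PEEP) = 485.0 / (19.5 − 10) = 485.0/9.5 = 51.053 mL/cmH2O.
τ = R × C = 16.287 × 0.05105 L/cmH2O = 0.8315 s.
Fraction remaining = e^(−Te/τ) = e^(−1.27/0.8315) = 0.2171.
Trapped volume = 485.0 × 0.2171 = 105.29 mL.

105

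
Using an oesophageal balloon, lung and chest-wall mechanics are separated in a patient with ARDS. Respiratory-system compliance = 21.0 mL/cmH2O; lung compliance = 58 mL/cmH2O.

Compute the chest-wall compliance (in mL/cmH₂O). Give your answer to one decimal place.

32.9

1/Ccw = 1/Crs − 1/CL.
1/Ccw = 1/21.0 − 1/58 = 0.03038.
Ccw = 32.916 mL/cmH2O.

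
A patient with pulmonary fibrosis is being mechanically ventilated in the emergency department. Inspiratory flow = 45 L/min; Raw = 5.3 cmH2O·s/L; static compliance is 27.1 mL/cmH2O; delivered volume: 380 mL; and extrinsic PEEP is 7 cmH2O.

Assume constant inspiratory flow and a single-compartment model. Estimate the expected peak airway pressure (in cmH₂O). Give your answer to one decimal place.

25.0

Flow: 45 L/min ÷ 60 = 0.75 L/s.
Equation of motion (constant flow): PIP = Vt/C + R·V̇ + PEEP.
PIP = 380/27.1 + 5.3×0.75 + 7 = 14.022 + 3.975 + 7 = 24.997 cmH2O.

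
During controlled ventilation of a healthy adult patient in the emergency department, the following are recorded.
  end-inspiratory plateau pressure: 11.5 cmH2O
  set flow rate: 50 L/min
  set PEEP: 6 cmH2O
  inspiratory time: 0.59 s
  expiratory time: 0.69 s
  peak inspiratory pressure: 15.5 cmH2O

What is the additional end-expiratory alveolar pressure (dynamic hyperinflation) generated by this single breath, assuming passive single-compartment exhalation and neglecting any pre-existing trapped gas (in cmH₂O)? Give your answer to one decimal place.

Flow: 50 L/min ÷ 60 = 0.8333 L/s.
Vt = flow × Ti = 0.8333 L/s × 0.59 s × 1000 mL/L = 491.65 mL.
R = (PIP − Pplat)/V̇ = (15.5 − 11.5) / 0.8333 = 4.0/0.8333 = 4.8 cmH2O·s/L.
C = Vt/(Pplat − PEEP) = 491.65 / (11.5 − 6) = 491.65/5.5 = 89.391 mL/cmH2O.
τ = R × C = 4.8 × 0.08939 L/cmH2O = 0.4291 s.
Fraction remaining = e^(−Te/τ) = e^(−0.69/0.4291) = 0.2003; trapped volume = 491.65 × 0.2003 = 98.477 mL.
Additional alveolar pressure from trapping ≈ V_trapped / C = 98.477 / 89.391 = 1.102 cmH2O.

1.1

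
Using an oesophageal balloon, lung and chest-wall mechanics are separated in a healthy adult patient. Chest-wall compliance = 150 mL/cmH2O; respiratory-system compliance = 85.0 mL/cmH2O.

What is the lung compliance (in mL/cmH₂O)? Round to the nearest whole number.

1/CL = 1/Crs − 1/Ccw.
1/CL = 1/85.0 − 1/150 = 0.005098.
CL = 196.16 mL/cmH2O.

196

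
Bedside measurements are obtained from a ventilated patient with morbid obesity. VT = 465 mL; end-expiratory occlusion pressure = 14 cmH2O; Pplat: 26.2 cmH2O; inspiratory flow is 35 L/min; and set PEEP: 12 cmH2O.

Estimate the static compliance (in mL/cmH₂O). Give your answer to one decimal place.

End-expiratory occlusion gives total PEEP = 14 cmH2O (intrinsic PEEP = 14 − 12 = 2). Use total PEEP for the elastic gradient.
Cstat = Vt / (Pplat − PEEPtotal) = 465 / (26.2 − 14) = 465 / 12.2 = 38.115 mL/cmH2O.

38.1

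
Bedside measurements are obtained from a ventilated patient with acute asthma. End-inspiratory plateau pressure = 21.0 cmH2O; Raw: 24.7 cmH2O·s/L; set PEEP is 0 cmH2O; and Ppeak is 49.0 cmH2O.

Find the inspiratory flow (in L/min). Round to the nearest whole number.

68

flow = (PIP − Pplat) / Raw = (49.0 − 21.0) / 24.7 = 1.134 L/s × 60 = 68.04 L/min.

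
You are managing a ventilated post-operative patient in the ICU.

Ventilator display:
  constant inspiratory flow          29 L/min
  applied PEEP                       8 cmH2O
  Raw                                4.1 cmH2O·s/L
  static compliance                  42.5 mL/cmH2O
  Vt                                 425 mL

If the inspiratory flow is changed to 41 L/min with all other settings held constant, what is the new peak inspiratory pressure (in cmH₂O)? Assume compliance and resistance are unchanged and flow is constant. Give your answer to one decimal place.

20.8

Flow: 29 L/min ÷ 60 = 0.4833 L/s.
New flow: 41 L/min ÷ 60 = 0.6833 L/s.
PIP = Vt/C + R·V̇ + PEEP (constant-flow equation of motion).
Only the resistive term changes: ΔPIP = R × ΔV̇ = 4.1 × (0.6833 − 0.4833) = 4.1 × 0.2 = 0.82 cmH2O.
Original PIP = 425/42.5 + 4.1×0.4833 + 8 = 19.982 cmH2O; new PIP = 19.982 + (0.82) = 20.802 cmH2O.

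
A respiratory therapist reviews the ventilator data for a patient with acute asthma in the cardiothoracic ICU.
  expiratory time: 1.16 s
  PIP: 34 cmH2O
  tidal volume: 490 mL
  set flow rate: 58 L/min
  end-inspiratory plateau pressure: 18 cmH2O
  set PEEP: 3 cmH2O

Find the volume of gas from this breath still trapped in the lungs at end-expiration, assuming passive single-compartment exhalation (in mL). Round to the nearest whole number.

57

Flow: 58 L/min ÷ 60 = 0.9667 L/s.
R = (PIP − Pplat)/V̇ = (34 − 18) / 0.9667 = 16.0/0.9667 = 16.551 cmH2O·s/L.
C = Vt/(Pplat − PEEP) = 490.0 / (18 − 3) = 490.0/15.0 = 32.667 mL/cmH2O.
τ = R × C = 16.551 × 0.03267 L/cmH2O = 0.5407 s.
Fraction remaining = e^(−Te/τ) = e^(−1.16/0.5407) = 0.117.
Trapped volume = 490.0 × 0.117 = 57.33 mL.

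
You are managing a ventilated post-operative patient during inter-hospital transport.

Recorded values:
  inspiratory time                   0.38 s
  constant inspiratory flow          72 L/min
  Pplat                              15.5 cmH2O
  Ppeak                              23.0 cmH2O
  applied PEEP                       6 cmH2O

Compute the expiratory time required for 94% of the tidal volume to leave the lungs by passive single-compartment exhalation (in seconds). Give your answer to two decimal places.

Flow: 72 L/min ÷ 60 = 1.2 L/s.
Vt = flow × Ti = 1.2 L/s × 0.38 s × 1000 mL/L = 456.0 mL.
R = (PIP − Pplat)/V̇ = (23.0 − 15.5) / 1.2 = 7.5/1.2 = 6.25 cmH2O·s/L.
C = Vt/(Pplat − PEEP) = 456.0 / (15.5 − 6) = 456.0/9.5 = 48.0 mL/cmH2O.
τ = R × C = 6.25 × 0.048 L/cmH2O = 0.3 s.
t = −τ·ln(1 − 0.94) = −0.3·ln(0.06) = 0.844 s.

0.84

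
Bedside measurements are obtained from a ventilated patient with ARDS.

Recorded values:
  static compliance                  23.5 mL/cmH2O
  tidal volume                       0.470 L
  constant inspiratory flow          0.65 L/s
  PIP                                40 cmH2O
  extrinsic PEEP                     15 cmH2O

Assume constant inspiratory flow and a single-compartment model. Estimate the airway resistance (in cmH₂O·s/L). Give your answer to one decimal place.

7.7

Equation of motion (constant flow): PIP = Vt/C + R·V̇ + PEEP.
R·V̇ = PIP − Vt/C − PEEP = 40 − 470/23.5 − 15 = 40 − 20.0 − 15 = 5.0 cmH2O.
R = 5.0 / 0.65 = 7.692 cmH2O·s/L.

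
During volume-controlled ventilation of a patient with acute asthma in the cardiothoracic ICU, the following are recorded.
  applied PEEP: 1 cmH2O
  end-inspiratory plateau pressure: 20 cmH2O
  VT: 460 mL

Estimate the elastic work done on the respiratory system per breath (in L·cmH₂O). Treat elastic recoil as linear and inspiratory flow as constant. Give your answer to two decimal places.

4.37

Elastic work ≈ ½ × (Pplat − PEEP) × Vt = 0.5 × (20 − 1) × 0.460 L = 0.5 × 19.0 × 0.460 = 4.37 L·cmH2O.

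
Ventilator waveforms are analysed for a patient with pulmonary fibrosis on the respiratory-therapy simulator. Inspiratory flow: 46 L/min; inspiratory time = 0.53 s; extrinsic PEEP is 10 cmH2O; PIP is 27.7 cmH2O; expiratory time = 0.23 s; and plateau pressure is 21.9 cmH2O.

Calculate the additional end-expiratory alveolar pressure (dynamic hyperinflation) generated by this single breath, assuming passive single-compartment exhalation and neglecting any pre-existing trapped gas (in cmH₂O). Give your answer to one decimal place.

4.9

Flow: 46 L/min ÷ 60 = 0.7667 L/s.
Vt = flow × Ti = 0.7667 L/s × 0.53 s × 1000 mL/L = 406.35 mL.
R = (PIP − Pplat)/V̇ = (27.7 − 21.9) / 0.7667 = 5.8/0.7667 = 7.565 cmH2O·s/L.
C = Vt/(Pplat − PEEP) = 406.35 / (21.9 − 10) = 406.35/11.9 = 34.147 mL/cmH2O.
τ = R × C = 7.565 × 0.03415 L/cmH2O = 0.2583 s.
Fraction remaining = e^(−Te/τ) = e^(−0.23/0.2583) = 0.4105; trapped volume = 406.35 × 0.4105 = 166.81 mL.
Additional alveolar pressure from trapping ≈ V_trapped / C = 166.81 / 34.147 = 4.885 cmH2O.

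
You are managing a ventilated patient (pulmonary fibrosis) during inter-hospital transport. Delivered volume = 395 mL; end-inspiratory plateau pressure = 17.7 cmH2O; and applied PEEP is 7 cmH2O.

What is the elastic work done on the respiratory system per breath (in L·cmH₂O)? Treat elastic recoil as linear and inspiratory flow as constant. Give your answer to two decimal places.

Elastic work ≈ ½ × (Pplat − PEEP) × Vt = 0.5 × (17.7 − 7) × 0.395 L = 0.5 × 10.7 × 0.395 = 2.113 L·cmH2O.

2.11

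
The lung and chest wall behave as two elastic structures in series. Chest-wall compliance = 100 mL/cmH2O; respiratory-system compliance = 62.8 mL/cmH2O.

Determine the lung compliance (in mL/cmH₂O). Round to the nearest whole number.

1/CL = 1/Crs − 1/Ccw.
1/CL = 1/62.8 − 1/100 = 0.005924.
CL = 168.8 mL/cmH2O.

169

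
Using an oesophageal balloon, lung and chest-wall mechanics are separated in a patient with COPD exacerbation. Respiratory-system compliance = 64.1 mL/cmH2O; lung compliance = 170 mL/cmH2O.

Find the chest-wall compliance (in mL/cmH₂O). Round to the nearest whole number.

1/Ccw = 1/Crs − 1/CL.
1/Ccw = 1/64.1 − 1/170 = 0.009718.
Ccw = 102.9 mL/cmH2O.

103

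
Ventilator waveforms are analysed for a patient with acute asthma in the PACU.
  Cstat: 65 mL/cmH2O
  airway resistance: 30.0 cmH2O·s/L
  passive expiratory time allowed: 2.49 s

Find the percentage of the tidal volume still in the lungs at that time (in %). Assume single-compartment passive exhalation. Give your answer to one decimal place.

27.9

τ = R × C = 30.0 × 65 mL/cmH2O = 30.0 × 0.065 L/cmH2O = 1.95 s.
Passive exhalation: V(t)/V₀ = e^(−t/τ) = e^(−2.49/1.95) = 0.2789.
Fraction remaining = 0.2789 → 27.89%.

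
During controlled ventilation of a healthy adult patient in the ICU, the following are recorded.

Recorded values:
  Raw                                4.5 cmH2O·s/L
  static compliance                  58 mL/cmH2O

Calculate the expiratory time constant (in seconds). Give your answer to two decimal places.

τ = R × C = 4.5 × 58 mL/cmH2O = 4.5 × 0.058 L/cmH2O = 0.261 s.

0.26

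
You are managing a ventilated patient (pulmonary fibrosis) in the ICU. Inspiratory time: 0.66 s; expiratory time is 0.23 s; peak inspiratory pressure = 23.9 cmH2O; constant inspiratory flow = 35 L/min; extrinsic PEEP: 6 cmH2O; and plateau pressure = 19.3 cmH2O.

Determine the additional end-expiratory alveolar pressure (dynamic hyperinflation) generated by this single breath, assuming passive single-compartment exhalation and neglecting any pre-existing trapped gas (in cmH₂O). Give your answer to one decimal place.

Flow: 35 L/min ÷ 60 = 0.5833 L/s.
Vt = flow × Ti = 0.5833 L/s × 0.66 s × 1000 mL/L = 384.98 mL.
R = (PIP − Pplat)/V̇ = (23.9 − 19.3) / 0.5833 = 4.6/0.5833 = 7.886 cmH2O·s/L.
C = Vt/(Pplat − PEEP) = 384.98 / (19.3 − 6) = 384.98/13.3 = 28.946 mL/cmH2O.
τ = R × C = 7.886 × 0.02895 L/cmH2O = 0.2283 s.
Fraction remaining = e^(−Te/τ) = e^(−0.23/0.2283) = 0.3652; trapped volume = 384.98 × 0.3652 = 140.59 mL.
Additional alveolar pressure from trapping ≈ V_trapped / C = 140.59 / 28.946 = 4.857 cmH2O.

4.9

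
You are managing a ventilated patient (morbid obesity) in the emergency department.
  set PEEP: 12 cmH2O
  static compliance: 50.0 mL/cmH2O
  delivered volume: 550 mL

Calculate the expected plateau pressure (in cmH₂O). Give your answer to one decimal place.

23.0

Pplat = PEEP + Vt / Cstat = 12 + 550 / 50.0 = 12 + 11.0 = 23.0 cmH2O.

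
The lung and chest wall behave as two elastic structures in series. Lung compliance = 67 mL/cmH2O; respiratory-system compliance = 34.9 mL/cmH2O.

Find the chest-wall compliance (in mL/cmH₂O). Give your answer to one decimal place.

1/Ccw = 1/Crs − 1/CL.
1/Ccw = 1/34.9 − 1/67 = 0.01373.
Ccw = 72.833 mL/cmH2O.

72.8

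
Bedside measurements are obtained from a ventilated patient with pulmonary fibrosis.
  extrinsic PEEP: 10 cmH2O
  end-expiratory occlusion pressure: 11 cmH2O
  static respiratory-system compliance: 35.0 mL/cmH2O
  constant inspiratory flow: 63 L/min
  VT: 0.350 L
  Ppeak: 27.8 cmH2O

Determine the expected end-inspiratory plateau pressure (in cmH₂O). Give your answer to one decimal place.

21.0

End-expiratory occlusion gives total PEEP = 11 cmH2O (intrinsic PEEP = 11 − 10 = 1). Use total PEEP for the elastic gradient.
Pplat = PEEPtotal + Vt / Cstat = 11 + 350 / 35.0 = 11 + 10.0 = 21.0 cmH2O.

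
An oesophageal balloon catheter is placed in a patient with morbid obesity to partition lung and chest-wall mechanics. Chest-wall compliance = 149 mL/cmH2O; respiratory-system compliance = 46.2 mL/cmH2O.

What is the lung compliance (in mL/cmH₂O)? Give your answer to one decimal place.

67.0

1/CL = 1/Crs − 1/Ccw.
1/CL = 1/46.2 − 1/149 = 0.01493.
CL = 66.979 mL/cmH2O.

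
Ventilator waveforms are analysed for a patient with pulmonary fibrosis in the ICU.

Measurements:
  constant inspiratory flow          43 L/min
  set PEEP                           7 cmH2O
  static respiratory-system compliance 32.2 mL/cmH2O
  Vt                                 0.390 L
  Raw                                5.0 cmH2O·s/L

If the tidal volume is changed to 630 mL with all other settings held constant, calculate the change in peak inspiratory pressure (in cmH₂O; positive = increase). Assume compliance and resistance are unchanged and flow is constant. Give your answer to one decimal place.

PIP = Vt/C + R·V̇ + PEEP (constant-flow equation of motion).
Only the elastic term changes: ΔPIP = ΔVt / C = (630 − 390) / 32.2 = 7.453 cmH2O.

7.5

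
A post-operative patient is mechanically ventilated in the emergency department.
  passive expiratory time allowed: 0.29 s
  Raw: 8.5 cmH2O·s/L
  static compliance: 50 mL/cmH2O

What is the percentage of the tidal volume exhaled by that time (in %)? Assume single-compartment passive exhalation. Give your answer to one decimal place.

τ = R × C = 8.5 × 50 mL/cmH2O = 8.5 × 0.050 L/cmH2O = 0.425 s.
Passive exhalation: V(t)/V₀ = e^(−t/τ) = e^(−0.29/0.425) = 0.5054.
Fraction exhaled = 1 − 0.5054 = 0.4946 → 49.46%.

49.5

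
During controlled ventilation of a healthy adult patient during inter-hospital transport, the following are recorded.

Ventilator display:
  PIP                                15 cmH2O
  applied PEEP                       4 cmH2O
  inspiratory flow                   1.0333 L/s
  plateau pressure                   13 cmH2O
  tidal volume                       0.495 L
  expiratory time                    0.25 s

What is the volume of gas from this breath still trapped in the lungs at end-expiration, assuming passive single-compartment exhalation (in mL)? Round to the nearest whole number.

R = (PIP − Pplat)/V̇ = (15 − 13) / 1.0333 = 2.0/1.0333 = 1.936 cmH2O·s/L.
C = Vt/(Pplat − PEEP) = 495.0 / (13 − 4) = 495.0/9.0 = 55.0 mL/cmH2O.
τ = R × C = 1.936 × 0.055 L/cmH2O = 0.1065 s.
Fraction remaining = e^(−Te/τ) = e^(−0.25/0.1065) = 0.09562.
Trapped volume = 495.0 × 0.09562 = 47.332 mL.

47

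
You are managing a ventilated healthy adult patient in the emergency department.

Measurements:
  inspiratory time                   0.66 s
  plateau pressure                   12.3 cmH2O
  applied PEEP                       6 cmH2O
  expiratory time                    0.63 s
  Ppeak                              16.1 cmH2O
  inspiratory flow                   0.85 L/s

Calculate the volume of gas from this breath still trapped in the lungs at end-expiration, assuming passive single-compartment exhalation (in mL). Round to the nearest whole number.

Vt = flow × Ti = 0.85 L/s × 0.66 s × 1000 mL/L = 561.0 mL.
R = (PIP − Pplat)/V̇ = (16.1 − 12.3) / 0.85 = 3.8/0.85 = 4.471 cmH2O·s/L.
C = Vt/(Pplat − PEEP) = 561.0 / (12.3 − 6) = 561.0/6.3 = 89.048 mL/cmH2O.
τ = R × C = 4.471 × 0.08905 L/cmH2O = 0.3981 s.
Fraction remaining = e^(−Te/τ) = e^(−0.63/0.3981) = 0.2055.
Trapped volume = 561.0 × 0.2055 = 115.29 mL.

115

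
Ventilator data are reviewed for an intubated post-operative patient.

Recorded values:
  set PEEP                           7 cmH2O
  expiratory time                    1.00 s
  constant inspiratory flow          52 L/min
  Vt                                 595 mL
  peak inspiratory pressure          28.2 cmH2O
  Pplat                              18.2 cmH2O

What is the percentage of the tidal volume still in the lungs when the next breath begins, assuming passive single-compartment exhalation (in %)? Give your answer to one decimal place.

19.6

Flow: 52 L/min ÷ 60 = 0.8667 L/s.
R = (PIP − Pplat)/V̇ = (28.2 − 18.2) / 0.8667 = 10.0/0.8667 = 11.538 cmH2O·s/L.
C = Vt/(Pplat − PEEP) = 595.0 / (18.2 − 7) = 595.0/11.2 = 53.125 mL/cmH2O.
τ = R × C = 11.538 × 0.05313 L/cmH2O = 0.613 s.
Fraction remaining at end-expiration = e^(−Te/τ) = e^(−1.00/0.613) = 0.1957 → 19.57%.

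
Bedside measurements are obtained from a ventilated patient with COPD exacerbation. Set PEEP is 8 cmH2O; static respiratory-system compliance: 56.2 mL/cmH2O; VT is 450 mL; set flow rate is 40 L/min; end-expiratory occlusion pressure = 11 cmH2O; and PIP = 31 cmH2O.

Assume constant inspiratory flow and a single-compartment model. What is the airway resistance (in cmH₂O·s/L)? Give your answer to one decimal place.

Flow: 40 L/min ÷ 60 = 0.6667 L/s.
Total PEEP = 11 cmH2O (set 8 + intrinsic 3); this is the baseline alveolar pressure.
Equation of motion (constant flow): PIP = Vt/C + R·V̇ + PEEP.
R·V̇ = PIP − Vt/C − PEEP = 31 − 450/56.2 − 11 = 31 − 8.007 − 11 = 11.993 cmH2O.
R = 11.993 / 0.6667 = 17.989 cmH2O·s/L.

18.0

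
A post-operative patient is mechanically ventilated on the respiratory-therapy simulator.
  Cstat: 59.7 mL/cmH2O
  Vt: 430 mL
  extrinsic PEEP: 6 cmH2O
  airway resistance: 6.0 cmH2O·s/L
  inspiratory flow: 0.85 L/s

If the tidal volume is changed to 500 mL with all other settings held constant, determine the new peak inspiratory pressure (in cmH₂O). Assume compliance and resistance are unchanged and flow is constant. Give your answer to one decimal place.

19.5

PIP = Vt/C + R·V̇ + PEEP (constant-flow equation of motion).
Only the elastic term changes: ΔPIP = ΔVt / C = (500 − 430) / 59.7 = 1.173 cmH2O.
Original PIP = 430/59.7 + 6.0×0.85 + 6 = 18.303 cmH2O; new PIP = 18.303 + (1.173) = 19.476 cmH2O.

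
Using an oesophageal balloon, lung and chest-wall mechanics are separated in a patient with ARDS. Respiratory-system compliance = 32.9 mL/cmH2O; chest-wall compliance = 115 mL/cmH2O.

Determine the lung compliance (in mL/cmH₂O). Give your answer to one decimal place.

46.1

1/CL = 1/Crs − 1/Ccw.
1/CL = 1/32.9 − 1/115 = 0.0217.
CL = 46.083 mL/cmH2O.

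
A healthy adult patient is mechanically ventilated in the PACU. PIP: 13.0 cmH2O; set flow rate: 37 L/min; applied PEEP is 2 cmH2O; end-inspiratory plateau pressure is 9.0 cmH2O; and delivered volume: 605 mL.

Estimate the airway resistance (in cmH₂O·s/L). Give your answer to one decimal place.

Flow: 37 L/min ÷ 60 = 0.6167 L/s.
Raw = (PIP − Pplat) / flow = (13.0 − 9.0) / 0.6167 = 4.0 / 0.6167 = 6.486 cmH2O·s/L.

6.5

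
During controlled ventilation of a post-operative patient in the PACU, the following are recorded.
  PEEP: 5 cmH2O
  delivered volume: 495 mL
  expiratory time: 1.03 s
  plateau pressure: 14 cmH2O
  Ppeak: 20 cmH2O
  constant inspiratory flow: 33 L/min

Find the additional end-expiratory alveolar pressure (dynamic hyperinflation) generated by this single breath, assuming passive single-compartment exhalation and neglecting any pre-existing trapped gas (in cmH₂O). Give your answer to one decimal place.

Flow: 33 L/min ÷ 60 = 0.55 L/s.
R = (PIP − Pplat)/V̇ = (20 − 14) / 0.55 = 6.0/0.55 = 10.909 cmH2O·s/L.
C = Vt/(Pplat − PEEP) = 495.0 / (14 − 5) = 495.0/9.0 = 55.0 mL/cmH2O.
τ = R × C = 10.909 × 0.055 L/cmH2O = 0.6 s.
Fraction remaining = e^(−Te/τ) = e^(−1.03/0.6) = 0.1797; trapped volume = 495.0 × 0.1797 = 88.952 mL.
Additional alveolar pressure from trapping ≈ V_trapped / C = 88.952 / 55.0 = 1.617 cmH2O.

1.6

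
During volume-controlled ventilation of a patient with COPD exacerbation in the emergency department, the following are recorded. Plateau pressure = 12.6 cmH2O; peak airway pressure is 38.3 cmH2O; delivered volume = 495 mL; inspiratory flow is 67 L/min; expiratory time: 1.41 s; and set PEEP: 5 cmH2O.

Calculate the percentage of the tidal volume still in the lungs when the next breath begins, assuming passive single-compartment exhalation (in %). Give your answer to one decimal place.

Flow: 67 L/min ÷ 60 = 1.1167 L/s.
R = (PIP − Pplat)/V̇ = (38.3 − 12.6) / 1.1167 = 25.7/1.1167 = 23.014 cmH2O·s/L.
C = Vt/(Pplat − PEEP) = 495.0 / (12.6 − 5) = 495.0/7.6 = 65.132 mL/cmH2O.
τ = R × C = 23.014 × 0.06513 L/cmH2O = 1.499 s.
Fraction remaining at end-expiration = e^(−Te/τ) = e^(−1.41/1.499) = 0.3904 → 39.04%.

39.0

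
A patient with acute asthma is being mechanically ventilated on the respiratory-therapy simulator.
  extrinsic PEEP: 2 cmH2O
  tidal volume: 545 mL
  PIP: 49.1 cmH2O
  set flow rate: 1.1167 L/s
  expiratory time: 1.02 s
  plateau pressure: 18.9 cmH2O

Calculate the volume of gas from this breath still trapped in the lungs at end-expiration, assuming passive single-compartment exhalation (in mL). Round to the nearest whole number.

R = (PIP − Pplat)/V̇ = (49.1 − 18.9) / 1.1167 = 30.2/1.1167 = 27.044 cmH2O·s/L.
C = Vt/(Pplat − PEEP) = 545.0 / (18.9 − 2) = 545.0/16.9 = 32.249 mL/cmH2O.
τ = R × C = 27.044 × 0.03225 L/cmH2O = 0.8722 s.
Fraction remaining = e^(−Te/τ) = e^(−1.02/0.8722) = 0.3105.
Trapped volume = 545.0 × 0.3105 = 169.22 mL.

169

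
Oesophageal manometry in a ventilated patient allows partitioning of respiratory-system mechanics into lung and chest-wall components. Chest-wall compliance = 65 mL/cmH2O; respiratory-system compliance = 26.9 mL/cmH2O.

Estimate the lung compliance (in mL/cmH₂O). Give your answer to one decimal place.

45.9

1/CL = 1/Crs − 1/Ccw.
1/CL = 1/26.9 − 1/65 = 0.02179.
CL = 45.893 mL/cmH2O.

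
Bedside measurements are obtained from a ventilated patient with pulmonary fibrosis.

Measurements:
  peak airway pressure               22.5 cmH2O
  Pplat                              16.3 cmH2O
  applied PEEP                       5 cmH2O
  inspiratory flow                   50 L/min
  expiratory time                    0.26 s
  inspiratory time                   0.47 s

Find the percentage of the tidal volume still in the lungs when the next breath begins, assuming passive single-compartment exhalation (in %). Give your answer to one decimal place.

Flow: 50 L/min ÷ 60 = 0.8333 L/s.
Vt = flow × Ti = 0.8333 L/s × 0.47 s × 1000 mL/L = 391.65 mL.
R = (PIP − Pplat)/V̇ = (22.5 − 16.3) / 0.8333 = 6.2/0.8333 = 7.44 cmH2O·s/L.
C = Vt/(Pplat − PEEP) = 391.65 / (16.3 − 5) = 391.65/11.3 = 34.659 mL/cmH2O.
τ = R × C = 7.44 × 0.03466 L/cmH2O = 0.2579 s.
Fraction remaining at end-expiration = e^(−Te/τ) = e^(−0.26/0.2579) = 0.3649 → 36.49%.

36.5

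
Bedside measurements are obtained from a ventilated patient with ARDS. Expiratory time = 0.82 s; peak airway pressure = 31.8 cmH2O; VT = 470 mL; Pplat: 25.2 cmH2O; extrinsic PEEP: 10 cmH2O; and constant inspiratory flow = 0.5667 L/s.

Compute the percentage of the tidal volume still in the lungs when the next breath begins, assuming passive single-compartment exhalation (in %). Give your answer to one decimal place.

10.3

R = (PIP − Pplat)/V̇ = (31.8 − 25.2) / 0.5667 = 6.6/0.5667 = 11.646 cmH2O·s/L.
C = Vt/(Pplat − PEEP) = 470.0 / (25.2 − 10) = 470.0/15.2 = 30.921 mL/cmH2O.
τ = R × C = 11.646 × 0.03092 L/cmH2O = 0.3601 s.
Fraction remaining at end-expiration = e^(−Te/τ) = e^(−0.82/0.3601) = 0.1026 → 10.26%.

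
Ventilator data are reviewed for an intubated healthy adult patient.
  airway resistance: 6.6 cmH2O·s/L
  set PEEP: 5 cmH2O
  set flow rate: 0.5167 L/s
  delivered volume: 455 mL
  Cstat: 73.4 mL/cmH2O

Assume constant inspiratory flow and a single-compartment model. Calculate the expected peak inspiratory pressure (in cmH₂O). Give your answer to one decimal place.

Equation of motion (constant flow): PIP = Vt/C + R·V̇ + PEEP.
PIP = 455/73.4 + 6.6×0.5167 + 5 = 6.199 + 3.41 + 5 = 14.609 cmH2O.

14.6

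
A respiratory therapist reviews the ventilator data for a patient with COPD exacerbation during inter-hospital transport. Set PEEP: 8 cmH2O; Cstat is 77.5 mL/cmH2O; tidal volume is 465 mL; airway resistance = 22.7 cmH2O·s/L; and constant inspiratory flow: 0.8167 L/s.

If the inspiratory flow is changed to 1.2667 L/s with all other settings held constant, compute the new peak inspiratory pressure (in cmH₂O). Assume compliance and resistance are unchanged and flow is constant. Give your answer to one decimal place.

PIP = Vt/C + R·V̇ + PEEP (constant-flow equation of motion).
Only the resistive term changes: ΔPIP = R × ΔV̇ = 22.7 × (1.2667 − 0.8167) = 22.7 × 0.45 = 10.215 cmH2O.
Original PIP = 465/77.5 + 22.7×0.8167 + 8 = 32.539 cmH2O; new PIP = 32.539 + (10.215) = 42.754 cmH2O.

42.8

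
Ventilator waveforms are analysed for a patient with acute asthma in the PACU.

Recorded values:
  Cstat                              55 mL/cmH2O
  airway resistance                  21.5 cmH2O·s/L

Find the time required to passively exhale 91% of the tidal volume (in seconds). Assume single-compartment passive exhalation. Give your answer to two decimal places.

τ = R × C = 21.5 × 55 mL/cmH2O = 21.5 × 0.055 L/cmH2O = 1.183 s.
Exhaled fraction f = 1 − e^(−t/τ) → t = −τ·ln(1 − f) = −1.183·ln(0.09) = 2.849 s.

2.85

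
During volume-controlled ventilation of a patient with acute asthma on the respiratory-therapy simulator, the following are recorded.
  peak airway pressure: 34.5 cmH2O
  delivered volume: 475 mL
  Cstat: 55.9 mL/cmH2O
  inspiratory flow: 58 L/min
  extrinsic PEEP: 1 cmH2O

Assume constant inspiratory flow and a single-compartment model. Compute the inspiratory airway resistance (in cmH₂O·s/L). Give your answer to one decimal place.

25.9

Flow: 58 L/min ÷ 60 = 0.9667 L/s.
Equation of motion (constant flow): PIP = Vt/C + R·V̇ + PEEP.
R·V̇ = PIP − Vt/C − PEEP = 34.5 − 475/55.9 − 1 = 34.5 − 8.497 − 1 = 25.003 cmH2O.
R = 25.003 / 0.9667 = 25.864 cmH2O·s/L.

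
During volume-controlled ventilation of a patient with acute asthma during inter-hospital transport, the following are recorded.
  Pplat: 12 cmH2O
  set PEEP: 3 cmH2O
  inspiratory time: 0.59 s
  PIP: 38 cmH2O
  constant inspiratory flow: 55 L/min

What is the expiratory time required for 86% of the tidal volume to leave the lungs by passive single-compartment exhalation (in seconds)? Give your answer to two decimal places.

Flow: 55 L/min ÷ 60 = 0.9167 L/s.
Vt = flow × Ti = 0.9167 L/s × 0.59 s × 1000 mL/L = 540.85 mL.
R = (PIP − Pplat)/V̇ = (38 − 12) / 0.9167 = 26.0/0.9167 = 28.363 cmH2O·s/L.
C = Vt/(Pplat − PEEP) = 540.85 / (12 − 3) = 540.85/9.0 = 60.094 mL/cmH2O.
τ = R × C = 28.363 × 0.06009 L/cmH2O = 1.704 s.
t = −τ·ln(1 − 0.86) = −1.704·ln(0.14) = 3.35 s.

3.35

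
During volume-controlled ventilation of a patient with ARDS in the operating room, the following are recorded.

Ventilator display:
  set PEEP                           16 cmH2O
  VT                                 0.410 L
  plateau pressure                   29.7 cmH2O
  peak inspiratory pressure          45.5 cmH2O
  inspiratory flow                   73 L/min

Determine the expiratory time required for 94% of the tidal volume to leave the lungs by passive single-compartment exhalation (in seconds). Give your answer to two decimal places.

1.09

Flow: 73 L/min ÷ 60 = 1.2167 L/s.
R = (PIP − Pplat)/V̇ = (45.5 − 29.7) / 1.2167 = 15.8/1.2167 = 12.986 cmH2O·s/L.
C = Vt/(Pplat − PEEP) = 410.0 / (29.7 − 16) = 410.0/13.7 = 29.927 mL/cmH2O.
τ = R × C = 12.986 × 0.02993 L/cmH2O = 0.3887 s.
t = −τ·ln(1 − 0.94) = −0.3887·ln(0.06) = 1.094 s.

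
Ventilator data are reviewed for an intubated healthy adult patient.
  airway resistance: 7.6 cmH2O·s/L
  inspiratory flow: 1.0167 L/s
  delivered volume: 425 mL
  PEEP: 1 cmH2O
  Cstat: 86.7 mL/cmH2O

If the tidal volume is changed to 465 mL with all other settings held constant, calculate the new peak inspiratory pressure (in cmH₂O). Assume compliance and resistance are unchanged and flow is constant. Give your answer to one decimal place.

PIP = Vt/C + R·V̇ + PEEP (constant-flow equation of motion).
Only the elastic term changes: ΔPIP = ΔVt / C = (465 − 425) / 86.7 = 0.4614 cmH2O.
Original PIP = 425/86.7 + 7.6×1.0167 + 1 = 13.629 cmH2O; new PIP = 13.629 + (0.4614) = 14.09 cmH2O.

14.1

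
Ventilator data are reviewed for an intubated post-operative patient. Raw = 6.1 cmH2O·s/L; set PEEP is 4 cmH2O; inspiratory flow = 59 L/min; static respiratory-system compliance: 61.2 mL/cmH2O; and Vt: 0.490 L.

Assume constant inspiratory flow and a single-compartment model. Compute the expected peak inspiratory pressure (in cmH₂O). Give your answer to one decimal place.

Flow: 59 L/min ÷ 60 = 0.9833 L/s.
Equation of motion (constant flow): PIP = Vt/C + R·V̇ + PEEP.
PIP = 490/61.2 + 6.1×0.9833 + 4 = 8.007 + 5.998 + 4 = 18.005 cmH2O.

18.0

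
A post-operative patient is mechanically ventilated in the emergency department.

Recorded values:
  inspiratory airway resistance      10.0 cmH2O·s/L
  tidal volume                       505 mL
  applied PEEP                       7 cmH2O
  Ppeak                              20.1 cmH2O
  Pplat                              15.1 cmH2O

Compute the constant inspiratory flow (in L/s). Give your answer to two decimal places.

0.50

flow = (PIP − Pplat) / Raw = 5.0 / 10.0 = 0.5 L/s.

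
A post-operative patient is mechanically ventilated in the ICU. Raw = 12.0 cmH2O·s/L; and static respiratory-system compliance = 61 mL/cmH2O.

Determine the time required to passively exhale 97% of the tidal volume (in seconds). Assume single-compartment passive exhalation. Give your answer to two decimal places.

2.57

τ = R × C = 12.0 × 61 mL/cmH2O = 12.0 × 0.061 L/cmH2O = 0.732 s.
Exhaled fraction f = 1 − e^(−t/τ) → t = −τ·ln(1 − f) = −0.732·ln(0.03) = 2.567 s.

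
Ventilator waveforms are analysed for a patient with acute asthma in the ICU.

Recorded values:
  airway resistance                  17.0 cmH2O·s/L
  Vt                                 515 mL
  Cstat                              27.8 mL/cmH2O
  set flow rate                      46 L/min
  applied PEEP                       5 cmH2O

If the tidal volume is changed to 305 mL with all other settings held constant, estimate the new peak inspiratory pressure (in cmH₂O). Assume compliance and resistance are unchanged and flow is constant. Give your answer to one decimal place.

Flow: 46 L/min ÷ 60 = 0.7667 L/s.
PIP = Vt/C + R·V̇ + PEEP (constant-flow equation of motion).
Only the elastic term changes: ΔPIP = ΔVt / C = (305 − 515) / 27.8 = -7.554 cmH2O.
Original PIP = 515/27.8 + 17.0×0.7667 + 5 = 36.559 cmH2O; new PIP = 36.559 + (-7.554) = 29.005 cmH2O.

29.0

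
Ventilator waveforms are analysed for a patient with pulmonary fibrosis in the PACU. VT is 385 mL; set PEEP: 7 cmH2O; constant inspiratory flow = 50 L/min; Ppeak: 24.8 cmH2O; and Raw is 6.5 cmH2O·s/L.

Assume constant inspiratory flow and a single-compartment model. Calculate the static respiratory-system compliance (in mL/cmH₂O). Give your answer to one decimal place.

Flow: 50 L/min ÷ 60 = 0.8333 L/s.
Equation of motion (constant flow): PIP = Vt/C + R·V̇ + PEEP.
Vt/C = PIP − R·V̇ − PEEP = 24.8 − 6.5×0.8333 − 7 = 24.8 − 5.416 − 7 = 12.384 cmH2O.
C = Vt / 12.384 = 385 / 12.384 = 31.089 mL/cmH2O.

31.1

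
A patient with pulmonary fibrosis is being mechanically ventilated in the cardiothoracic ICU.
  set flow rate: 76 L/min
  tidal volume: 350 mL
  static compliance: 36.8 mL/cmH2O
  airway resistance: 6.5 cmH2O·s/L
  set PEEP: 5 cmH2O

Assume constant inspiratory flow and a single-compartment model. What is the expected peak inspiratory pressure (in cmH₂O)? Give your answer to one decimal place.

Flow: 76 L/min ÷ 60 = 1.2667 L/s.
Equation of motion (constant flow): PIP = Vt/C + R·V̇ + PEEP.
PIP = 350/36.8 + 6.5×1.2667 + 5 = 9.511 + 8.234 + 5 = 22.745 cmH2O.

22.7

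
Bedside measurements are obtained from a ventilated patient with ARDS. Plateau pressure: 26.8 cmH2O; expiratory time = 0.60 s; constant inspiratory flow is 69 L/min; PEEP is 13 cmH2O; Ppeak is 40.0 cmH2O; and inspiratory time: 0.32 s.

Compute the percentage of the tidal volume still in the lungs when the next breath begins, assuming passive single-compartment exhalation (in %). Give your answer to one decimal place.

14.1

Flow: 69 L/min ÷ 60 = 1.15 L/s.
Vt = flow × Ti = 1.15 L/s × 0.32 s × 1000 mL/L = 368.0 mL.
R = (PIP − Pplat)/V̇ = (40.0 − 26.8) / 1.15 = 13.2/1.15 = 11.478 cmH2O·s/L.
C = Vt/(Pplat − PEEP) = 368.0 / (26.8 − 13) = 368.0/13.8 = 26.667 mL/cmH2O.
τ = R × C = 11.478 × 0.02667 L/cmH2O = 0.3061 s.
Fraction remaining at end-expiration = e^(−Te/τ) = e^(−0.60/0.3061) = 0.1408 → 14.08%.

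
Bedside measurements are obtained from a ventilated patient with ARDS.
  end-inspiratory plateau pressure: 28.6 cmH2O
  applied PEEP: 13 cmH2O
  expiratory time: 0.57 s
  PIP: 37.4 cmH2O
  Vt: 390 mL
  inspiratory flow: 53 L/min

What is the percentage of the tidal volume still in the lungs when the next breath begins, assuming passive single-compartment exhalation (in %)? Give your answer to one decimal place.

Flow: 53 L/min ÷ 60 = 0.8833 L/s.
R = (PIP − Pplat)/V̇ = (37.4 − 28.6) / 0.8833 = 8.8/0.8833 = 9.963 cmH2O·s/L.
C = Vt/(Pplat − PEEP) = 390.0 / (28.6 − 13) = 390.0/15.6 = 25.0 mL/cmH2O.
τ = R × C = 9.963 × 0.025 L/cmH2O = 0.2491 s.
Fraction remaining at end-expiration = e^(−Te/τ) = e^(−0.57/0.2491) = 0.1014 → 10.14%.

10.1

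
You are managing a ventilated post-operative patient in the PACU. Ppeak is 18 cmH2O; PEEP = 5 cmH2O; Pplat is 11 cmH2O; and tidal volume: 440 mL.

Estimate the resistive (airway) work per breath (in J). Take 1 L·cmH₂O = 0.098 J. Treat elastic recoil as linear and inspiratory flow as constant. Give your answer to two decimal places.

0.30

With constant inspiratory flow the resistive pressure is constant at PIP − Pplat = 18 − 11 = 7.0 cmH2O, so resistive work = 7.0 × 0.440 = 3.08 L·cmH2O.
× 0.098 J/(L·cmH2O) → 0.3018 J.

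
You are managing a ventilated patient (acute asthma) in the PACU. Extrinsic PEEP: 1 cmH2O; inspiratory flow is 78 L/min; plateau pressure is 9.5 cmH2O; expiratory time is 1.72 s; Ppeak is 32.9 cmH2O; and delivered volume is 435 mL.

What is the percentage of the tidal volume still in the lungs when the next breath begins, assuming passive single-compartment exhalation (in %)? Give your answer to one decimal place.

Flow: 78 L/min ÷ 60 = 1.3 L/s.
R = (PIP − Pplat)/V̇ = (32.9 − 9.5) / 1.3 = 23.4/1.3 = 18.0 cmH2O·s/L.
C = Vt/(Pplat − PEEP) = 435.0 / (9.5 − 1) = 435.0/8.5 = 51.176 mL/cmH2O.
τ = R × C = 18.0 × 0.05118 L/cmH2O = 0.9212 s.
Fraction remaining at end-expiration = e^(−Te/τ) = e^(−1.72/0.9212) = 0.1546 → 15.46%.

15.5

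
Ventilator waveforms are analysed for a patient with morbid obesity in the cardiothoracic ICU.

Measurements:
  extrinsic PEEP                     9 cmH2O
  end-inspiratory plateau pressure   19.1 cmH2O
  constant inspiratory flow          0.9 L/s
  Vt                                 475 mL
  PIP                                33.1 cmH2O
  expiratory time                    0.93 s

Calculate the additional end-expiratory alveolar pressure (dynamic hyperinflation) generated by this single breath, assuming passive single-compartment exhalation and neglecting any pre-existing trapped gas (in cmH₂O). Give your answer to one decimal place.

2.8

R = (PIP − Pplat)/V̇ = (33.1 − 19.1) / 0.9 = 14.0/0.9 = 15.556 cmH2O·s/L.
C = Vt/(Pplat − PEEP) = 475.0 / (19.1 − 9) = 475.0/10.1 = 47.03 mL/cmH2O.
τ = R × C = 15.556 × 0.04703 L/cmH2O = 0.7316 s.
Fraction remaining = e^(−Te/τ) = e^(−0.93/0.7316) = 0.2805; trapped volume = 475.0 × 0.2805 = 133.24 mL.
Additional alveolar pressure from trapping ≈ V_trapped / C = 133.24 / 47.03 = 2.833 cmH2O.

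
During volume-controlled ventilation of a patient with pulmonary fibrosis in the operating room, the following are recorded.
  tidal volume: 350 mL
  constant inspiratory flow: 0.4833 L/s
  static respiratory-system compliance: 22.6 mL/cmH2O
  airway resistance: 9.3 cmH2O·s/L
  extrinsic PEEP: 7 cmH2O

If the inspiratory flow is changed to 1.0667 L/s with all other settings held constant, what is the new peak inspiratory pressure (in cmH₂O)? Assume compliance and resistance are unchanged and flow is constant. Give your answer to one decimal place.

32.4

PIP = Vt/C + R·V̇ + PEEP (constant-flow equation of motion).
Only the resistive term changes: ΔPIP = R × ΔV̇ = 9.3 × (1.0667 − 0.4833) = 9.3 × 0.5834 = 5.426 cmH2O.
Original PIP = 350/22.6 + 9.3×0.4833 + 7 = 26.981 cmH2O; new PIP = 26.981 + (5.426) = 32.407 cmH2O.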